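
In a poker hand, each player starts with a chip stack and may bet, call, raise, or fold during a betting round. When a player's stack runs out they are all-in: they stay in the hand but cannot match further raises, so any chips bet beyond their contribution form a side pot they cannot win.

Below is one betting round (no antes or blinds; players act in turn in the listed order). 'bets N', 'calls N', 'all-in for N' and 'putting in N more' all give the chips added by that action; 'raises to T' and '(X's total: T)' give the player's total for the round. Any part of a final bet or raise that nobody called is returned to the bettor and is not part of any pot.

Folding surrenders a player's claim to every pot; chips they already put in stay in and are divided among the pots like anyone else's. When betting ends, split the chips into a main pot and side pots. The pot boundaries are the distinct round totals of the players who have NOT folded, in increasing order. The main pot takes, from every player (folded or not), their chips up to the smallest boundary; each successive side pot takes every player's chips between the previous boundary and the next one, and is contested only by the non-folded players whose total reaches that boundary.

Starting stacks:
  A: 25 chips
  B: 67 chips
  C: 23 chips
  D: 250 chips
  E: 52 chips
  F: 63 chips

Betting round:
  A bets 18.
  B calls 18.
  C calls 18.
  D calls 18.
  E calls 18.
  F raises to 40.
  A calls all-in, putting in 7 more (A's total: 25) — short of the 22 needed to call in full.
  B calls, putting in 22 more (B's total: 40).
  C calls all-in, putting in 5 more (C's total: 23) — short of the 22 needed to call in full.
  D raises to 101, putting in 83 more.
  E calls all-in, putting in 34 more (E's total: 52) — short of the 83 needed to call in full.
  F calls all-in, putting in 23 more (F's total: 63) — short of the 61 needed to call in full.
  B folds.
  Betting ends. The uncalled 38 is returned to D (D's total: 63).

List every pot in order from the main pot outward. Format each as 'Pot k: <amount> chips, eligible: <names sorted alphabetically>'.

Pot 1: 138 chips, eligible: A, C, D, E, F
Pot 2: 10 chips, eligible: A, D, E, F
Pot 3: 96 chips, eligible: D, E, F
Pot 4: 22 chips, eligible: D, F

Derivation:
Contributions (after 38 returned to D): A=25, B=40, C=23, D=63, E=52, F=63
Folded: B
Pot levels (distinct totals of non-folded players): 23, 25, 52, 63
Layer 1-23: 23 each from A, B, C, D, E, F = 23*6 = 138 chips; eligible A, C, D, E, F
Layer 24-25: 2 each from A, B, D, E, F = 2*5 = 10 chips; eligible A, D, E, F
Layer 26-52: B 15 + D 27 + E 27 + F 27 = 96 chips; eligible D, E, F
Layer 53-63: 11 each from D, F = 11*2 = 22 chips; eligible D, F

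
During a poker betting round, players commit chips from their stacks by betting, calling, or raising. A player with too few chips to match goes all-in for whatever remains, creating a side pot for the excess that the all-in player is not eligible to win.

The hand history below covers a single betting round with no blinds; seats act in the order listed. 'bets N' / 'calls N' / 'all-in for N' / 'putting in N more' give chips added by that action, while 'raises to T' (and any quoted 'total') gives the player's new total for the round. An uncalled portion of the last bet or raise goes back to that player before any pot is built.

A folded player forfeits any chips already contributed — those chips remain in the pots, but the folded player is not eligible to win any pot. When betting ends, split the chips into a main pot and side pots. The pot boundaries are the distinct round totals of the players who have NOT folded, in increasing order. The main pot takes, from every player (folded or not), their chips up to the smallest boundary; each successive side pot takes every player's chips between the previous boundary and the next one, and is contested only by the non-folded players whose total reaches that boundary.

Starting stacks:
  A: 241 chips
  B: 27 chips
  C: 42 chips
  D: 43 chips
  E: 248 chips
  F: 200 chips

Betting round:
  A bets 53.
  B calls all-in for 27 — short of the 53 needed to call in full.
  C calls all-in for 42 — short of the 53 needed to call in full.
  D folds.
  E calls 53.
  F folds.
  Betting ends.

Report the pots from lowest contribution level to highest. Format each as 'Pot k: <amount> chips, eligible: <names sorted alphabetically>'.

Contributions: A=53, B=27, C=42, E=53
Folded: D, F
Pot levels (distinct totals of non-folded players): 27, 42, 53
Layer 1-27: 27 each from A, B, C, E = 27*4 = 108 chips; eligible A, B, C, E
Layer 28-42: 15 each from A, C, E = 15*3 = 45 chips; eligible A, C, E
Layer 43-53: 11 each from A, E = 11*2 = 22 chips; eligible A, E

Pot 1: 108 chips, eligible: A, B, C, E
Pot 2: 45 chips, eligible: A, C, E
Pot 3: 22 chips, eligible: A, E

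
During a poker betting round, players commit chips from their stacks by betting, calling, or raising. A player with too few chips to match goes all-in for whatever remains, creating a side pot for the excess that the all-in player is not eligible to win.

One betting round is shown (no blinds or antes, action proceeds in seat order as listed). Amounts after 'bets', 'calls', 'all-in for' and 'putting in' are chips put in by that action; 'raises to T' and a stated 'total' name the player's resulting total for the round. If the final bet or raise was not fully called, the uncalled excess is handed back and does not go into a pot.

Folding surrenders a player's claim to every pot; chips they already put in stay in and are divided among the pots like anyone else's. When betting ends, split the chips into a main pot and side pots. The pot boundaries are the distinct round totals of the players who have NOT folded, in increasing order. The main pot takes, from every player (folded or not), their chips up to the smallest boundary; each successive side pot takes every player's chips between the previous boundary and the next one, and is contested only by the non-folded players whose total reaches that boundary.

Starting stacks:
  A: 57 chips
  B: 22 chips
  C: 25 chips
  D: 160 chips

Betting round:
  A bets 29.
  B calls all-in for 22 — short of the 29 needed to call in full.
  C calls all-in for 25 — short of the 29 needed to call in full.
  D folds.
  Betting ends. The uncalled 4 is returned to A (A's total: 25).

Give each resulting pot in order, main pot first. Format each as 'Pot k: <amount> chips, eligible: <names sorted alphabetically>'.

Pot 1: 66 chips, eligible: A, B, C
Pot 2: 6 chips, eligible: A, C

Derivation:
Contributions (after 4 returned to A): A=25, B=22, C=25
Folded: D
Pot levels (distinct totals of non-folded players): 22, 25
Layer 1-22: 22 each from A, B, C = 22*3 = 66 chips; eligible A, B, C
Layer 23-25: 3 each from A, C = 3*2 = 6 chips; eligible A, C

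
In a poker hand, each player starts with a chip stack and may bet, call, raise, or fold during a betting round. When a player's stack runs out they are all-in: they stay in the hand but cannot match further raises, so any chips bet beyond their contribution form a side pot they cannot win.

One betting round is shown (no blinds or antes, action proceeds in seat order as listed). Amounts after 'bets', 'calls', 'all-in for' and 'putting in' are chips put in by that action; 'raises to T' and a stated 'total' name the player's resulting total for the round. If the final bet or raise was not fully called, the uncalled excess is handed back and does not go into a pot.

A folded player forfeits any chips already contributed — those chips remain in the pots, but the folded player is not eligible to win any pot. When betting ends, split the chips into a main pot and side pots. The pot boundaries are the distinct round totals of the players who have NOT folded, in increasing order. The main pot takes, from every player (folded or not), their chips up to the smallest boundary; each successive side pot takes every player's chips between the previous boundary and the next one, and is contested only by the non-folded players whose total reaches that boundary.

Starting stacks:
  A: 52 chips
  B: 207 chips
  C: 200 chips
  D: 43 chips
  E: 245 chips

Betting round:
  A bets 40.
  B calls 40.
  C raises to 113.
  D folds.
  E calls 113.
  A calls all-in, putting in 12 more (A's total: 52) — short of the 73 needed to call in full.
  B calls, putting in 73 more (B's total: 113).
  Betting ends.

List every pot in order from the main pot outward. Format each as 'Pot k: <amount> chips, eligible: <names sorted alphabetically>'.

Pot 1: 208 chips, eligible: A, B, C, E
Pot 2: 183 chips, eligible: B, C, E

Derivation:
Contributions: A=52, B=113, C=113, E=113
Folded: D
Pot levels (distinct totals of non-folded players): 52, 113
Layer 1-52: 52 each from A, B, C, E = 52*4 = 208 chips; eligible A, B, C, E
Layer 53-113: 61 each from B, C, E = 61*3 = 183 chips; eligible B, C, E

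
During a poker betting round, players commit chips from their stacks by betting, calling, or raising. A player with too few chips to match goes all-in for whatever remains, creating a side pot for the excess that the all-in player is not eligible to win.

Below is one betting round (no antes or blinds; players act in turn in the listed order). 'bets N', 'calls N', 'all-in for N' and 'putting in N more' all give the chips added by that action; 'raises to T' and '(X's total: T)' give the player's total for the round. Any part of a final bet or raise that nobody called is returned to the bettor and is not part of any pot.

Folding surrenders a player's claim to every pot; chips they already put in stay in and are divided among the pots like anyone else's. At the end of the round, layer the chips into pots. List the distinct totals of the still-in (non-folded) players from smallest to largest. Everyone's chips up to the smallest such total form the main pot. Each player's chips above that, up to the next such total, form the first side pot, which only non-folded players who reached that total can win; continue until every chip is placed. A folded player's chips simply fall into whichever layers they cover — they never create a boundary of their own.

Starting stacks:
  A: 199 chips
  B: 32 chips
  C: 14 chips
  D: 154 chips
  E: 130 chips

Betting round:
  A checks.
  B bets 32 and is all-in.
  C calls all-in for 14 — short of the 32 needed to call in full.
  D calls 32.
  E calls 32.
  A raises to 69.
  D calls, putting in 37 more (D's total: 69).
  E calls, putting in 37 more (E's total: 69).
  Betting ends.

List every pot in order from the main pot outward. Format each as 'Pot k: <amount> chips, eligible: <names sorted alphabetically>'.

Contributions: A=69, B=32, C=14, D=69, E=69
Pot levels (distinct totals of non-folded players): 14, 32, 69
Layer 1-14: 14 each from A, B, C, D, E = 14*5 = 70 chips; eligible A, B, C, D, E
Layer 15-32: 18 each from A, B, D, E = 18*4 = 72 chips; eligible A, B, D, E
Layer 33-69: 37 each from A, D, E = 37*3 = 111 chips; eligible A, D, E

Pot 1: 70 chips, eligible: A, B, C, D, E
Pot 2: 72 chips, eligible: A, B, D, E
Pot 3: 111 chips, eligible: A, D, E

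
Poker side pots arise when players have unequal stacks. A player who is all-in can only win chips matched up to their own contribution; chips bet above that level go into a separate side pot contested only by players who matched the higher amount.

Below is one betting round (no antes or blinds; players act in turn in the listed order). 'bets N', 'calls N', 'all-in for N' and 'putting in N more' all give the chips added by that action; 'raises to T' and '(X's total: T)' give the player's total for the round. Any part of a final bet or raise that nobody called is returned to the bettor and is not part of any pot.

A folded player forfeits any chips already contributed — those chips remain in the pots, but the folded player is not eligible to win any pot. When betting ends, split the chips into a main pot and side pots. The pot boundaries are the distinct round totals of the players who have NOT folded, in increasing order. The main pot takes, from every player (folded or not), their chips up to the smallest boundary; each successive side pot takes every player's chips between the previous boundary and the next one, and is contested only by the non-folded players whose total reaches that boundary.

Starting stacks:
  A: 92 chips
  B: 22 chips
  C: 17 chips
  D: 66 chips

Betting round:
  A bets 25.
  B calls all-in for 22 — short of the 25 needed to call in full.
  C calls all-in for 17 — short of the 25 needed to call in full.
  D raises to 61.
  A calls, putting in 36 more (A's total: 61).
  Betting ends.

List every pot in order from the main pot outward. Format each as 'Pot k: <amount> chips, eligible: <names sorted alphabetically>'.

Contributions: A=61, B=22, C=17, D=61
Pot levels (distinct totals of non-folded players): 17, 22, 61
Layer 1-17: 17 each from A, B, C, D = 17*4 = 68 chips; eligible A, B, C, D
Layer 18-22: 5 each from A, B, D = 5*3 = 15 chips; eligible A, B, D
Layer 23-61: 39 each from A, D = 39*2 = 78 chips; eligible A, D

Pot 1: 68 chips, eligible: A, B, C, D
Pot 2: 15 chips, eligible: A, B, D
Pot 3: 78 chips, eligible: A, D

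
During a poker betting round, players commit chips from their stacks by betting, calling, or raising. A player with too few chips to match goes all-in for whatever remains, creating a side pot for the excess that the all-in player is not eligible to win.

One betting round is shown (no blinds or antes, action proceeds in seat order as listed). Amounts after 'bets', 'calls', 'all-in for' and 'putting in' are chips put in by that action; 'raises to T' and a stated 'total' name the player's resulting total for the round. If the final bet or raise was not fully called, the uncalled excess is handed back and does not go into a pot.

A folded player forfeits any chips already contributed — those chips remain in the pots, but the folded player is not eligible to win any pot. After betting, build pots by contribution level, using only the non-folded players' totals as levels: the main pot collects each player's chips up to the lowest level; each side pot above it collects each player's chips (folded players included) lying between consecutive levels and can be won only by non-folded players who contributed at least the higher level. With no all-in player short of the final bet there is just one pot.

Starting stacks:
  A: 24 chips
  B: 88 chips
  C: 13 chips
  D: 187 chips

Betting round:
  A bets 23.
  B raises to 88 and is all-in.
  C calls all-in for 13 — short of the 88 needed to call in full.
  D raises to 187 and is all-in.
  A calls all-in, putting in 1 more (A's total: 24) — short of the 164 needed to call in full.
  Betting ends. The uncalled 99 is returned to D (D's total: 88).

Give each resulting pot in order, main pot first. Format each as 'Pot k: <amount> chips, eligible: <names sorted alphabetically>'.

Contributions (after 99 returned to D): A=24, B=88, C=13, D=88
Pot levels (distinct totals of non-folded players): 13, 24, 88
Layer 1-13: 13 each from A, B, C, D = 13*4 = 52 chips; eligible A, B, C, D
Layer 14-24: 11 each from A, B, D = 11*3 = 33 chips; eligible A, B, D
Layer 25-88: 64 each from B, D = 64*2 = 128 chips; eligible B, D

Pot 1: 52 chips, eligible: A, B, C, D
Pot 2: 33 chips, eligible: A, B, D
Pot 3: 128 chips, eligible: B, D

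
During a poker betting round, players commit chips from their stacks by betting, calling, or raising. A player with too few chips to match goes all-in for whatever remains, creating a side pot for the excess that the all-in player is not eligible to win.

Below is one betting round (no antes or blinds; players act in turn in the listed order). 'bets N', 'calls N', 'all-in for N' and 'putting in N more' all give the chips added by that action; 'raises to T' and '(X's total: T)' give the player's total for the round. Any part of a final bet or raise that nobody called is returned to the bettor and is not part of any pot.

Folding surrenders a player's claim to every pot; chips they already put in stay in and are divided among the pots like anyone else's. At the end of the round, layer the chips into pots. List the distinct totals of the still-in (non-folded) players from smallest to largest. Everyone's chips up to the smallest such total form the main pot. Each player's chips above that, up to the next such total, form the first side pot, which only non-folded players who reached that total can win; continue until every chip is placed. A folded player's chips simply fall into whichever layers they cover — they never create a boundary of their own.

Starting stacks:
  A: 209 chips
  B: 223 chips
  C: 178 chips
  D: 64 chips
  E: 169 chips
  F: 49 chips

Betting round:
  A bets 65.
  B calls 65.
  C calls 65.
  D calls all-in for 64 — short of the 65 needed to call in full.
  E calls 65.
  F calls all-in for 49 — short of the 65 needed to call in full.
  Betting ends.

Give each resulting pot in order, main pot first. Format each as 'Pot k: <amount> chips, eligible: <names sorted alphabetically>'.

Pot 1: 294 chips, eligible: A, B, C, D, E, F
Pot 2: 75 chips, eligible: A, B, C, D, E
Pot 3: 4 chips, eligible: A, B, C, E

Derivation:
Contributions: A=65, B=65, C=65, D=64, E=65, F=49
Pot levels (distinct totals of non-folded players): 49, 64, 65
Layer 1-49: 49 each from A, B, C, D, E, F = 49*6 = 294 chips; eligible A, B, C, D, E, F
Layer 50-64: 15 each from A, B, C, D, E = 15*5 = 75 chips; eligible A, B, C, D, E
Layer 65-65: 1 each from A, B, C, E = 1*4 = 4 chips; eligible A, B, C, E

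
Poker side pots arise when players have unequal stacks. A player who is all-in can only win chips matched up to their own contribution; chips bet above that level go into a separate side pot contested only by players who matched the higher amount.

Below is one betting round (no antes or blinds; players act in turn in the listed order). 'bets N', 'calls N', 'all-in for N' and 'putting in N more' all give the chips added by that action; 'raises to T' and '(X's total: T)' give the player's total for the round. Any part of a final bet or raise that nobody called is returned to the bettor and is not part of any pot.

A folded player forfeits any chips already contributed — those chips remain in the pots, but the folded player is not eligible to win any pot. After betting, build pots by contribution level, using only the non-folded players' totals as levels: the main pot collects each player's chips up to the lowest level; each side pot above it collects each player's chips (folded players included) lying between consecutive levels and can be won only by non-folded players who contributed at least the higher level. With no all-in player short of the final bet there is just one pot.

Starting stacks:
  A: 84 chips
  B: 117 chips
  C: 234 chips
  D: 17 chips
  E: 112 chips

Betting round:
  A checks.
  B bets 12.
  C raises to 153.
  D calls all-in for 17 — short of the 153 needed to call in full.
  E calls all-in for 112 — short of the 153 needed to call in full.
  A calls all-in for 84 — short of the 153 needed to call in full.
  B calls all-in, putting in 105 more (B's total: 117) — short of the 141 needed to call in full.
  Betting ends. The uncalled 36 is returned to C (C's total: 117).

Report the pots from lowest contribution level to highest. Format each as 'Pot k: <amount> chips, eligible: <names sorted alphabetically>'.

Pot 1: 85 chips, eligible: A, B, C, D, E
Pot 2: 268 chips, eligible: A, B, C, E
Pot 3: 84 chips, eligible: B, C, E
Pot 4: 10 chips, eligible: B, C

Derivation:
Contributions (after 36 returned to C): A=84, B=117, C=117, D=17, E=112
Pot levels (distinct totals of non-folded players): 17, 84, 112, 117
Layer 1-17: 17 each from A, B, C, D, E = 17*5 = 85 chips; eligible A, B, C, D, E
Layer 18-84: 67 each from A, B, C, E = 67*4 = 268 chips; eligible A, B, C, E
Layer 85-112: 28 each from B, C, E = 28*3 = 84 chips; eligible B, C, E
Layer 113-117: 5 each from B, C = 5*2 = 10 chips; eligible B, C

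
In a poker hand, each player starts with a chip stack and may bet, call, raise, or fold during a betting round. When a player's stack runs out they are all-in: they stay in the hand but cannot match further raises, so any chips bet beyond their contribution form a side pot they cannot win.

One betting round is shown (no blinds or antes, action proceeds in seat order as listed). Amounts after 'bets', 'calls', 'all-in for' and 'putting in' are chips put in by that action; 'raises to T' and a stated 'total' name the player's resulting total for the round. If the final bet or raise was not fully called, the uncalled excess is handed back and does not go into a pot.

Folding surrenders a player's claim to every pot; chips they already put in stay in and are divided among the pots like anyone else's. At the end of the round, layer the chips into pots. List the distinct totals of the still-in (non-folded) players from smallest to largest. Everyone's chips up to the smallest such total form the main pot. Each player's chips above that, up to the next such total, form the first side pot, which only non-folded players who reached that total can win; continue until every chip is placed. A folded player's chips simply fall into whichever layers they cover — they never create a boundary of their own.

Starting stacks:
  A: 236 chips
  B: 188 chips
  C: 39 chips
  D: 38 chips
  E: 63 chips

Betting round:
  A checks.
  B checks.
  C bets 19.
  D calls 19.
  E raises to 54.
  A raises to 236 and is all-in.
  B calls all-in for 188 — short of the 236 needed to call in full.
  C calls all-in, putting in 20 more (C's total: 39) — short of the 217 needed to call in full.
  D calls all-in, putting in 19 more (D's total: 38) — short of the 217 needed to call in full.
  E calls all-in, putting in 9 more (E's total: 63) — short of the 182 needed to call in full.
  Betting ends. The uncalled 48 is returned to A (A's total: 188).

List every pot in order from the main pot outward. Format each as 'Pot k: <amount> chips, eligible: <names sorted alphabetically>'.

Pot 1: 190 chips, eligible: A, B, C, D, E
Pot 2: 4 chips, eligible: A, B, C, E
Pot 3: 72 chips, eligible: A, B, E
Pot 4: 250 chips, eligible: A, B

Derivation:
Contributions (after 48 returned to A): A=188, B=188, C=39, D=38, E=63
Pot levels (distinct totals of non-folded players): 38, 39, 63, 188
Layer 1-38: 38 each from A, B, C, D, E = 38*5 = 190 chips; eligible A, B, C, D, E
Layer 39-39: 1 each from A, B, C, E = 1*4 = 4 chips; eligible A, B, C, E
Layer 40-63: 24 each from A, B, E = 24*3 = 72 chips; eligible A, B, E
Layer 64-188: 125 each from A, B = 125*2 = 250 chips; eligible A, B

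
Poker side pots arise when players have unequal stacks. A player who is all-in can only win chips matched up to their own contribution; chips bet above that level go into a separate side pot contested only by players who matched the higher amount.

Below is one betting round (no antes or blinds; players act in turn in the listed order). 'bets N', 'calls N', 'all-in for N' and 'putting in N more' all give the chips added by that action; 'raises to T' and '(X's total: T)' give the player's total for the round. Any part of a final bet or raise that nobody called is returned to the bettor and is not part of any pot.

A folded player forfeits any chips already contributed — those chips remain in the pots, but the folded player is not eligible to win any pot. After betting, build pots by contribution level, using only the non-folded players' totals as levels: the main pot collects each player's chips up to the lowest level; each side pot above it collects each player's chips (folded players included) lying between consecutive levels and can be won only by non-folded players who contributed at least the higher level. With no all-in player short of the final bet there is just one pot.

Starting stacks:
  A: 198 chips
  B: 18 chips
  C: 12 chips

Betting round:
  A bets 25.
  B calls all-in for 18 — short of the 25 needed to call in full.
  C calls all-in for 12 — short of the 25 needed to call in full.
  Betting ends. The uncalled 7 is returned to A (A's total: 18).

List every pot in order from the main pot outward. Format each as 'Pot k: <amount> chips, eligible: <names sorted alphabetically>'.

Pot 1: 36 chips, eligible: A, B, C
Pot 2: 12 chips, eligible: A, B

Derivation:
Contributions (after 7 returned to A): A=18, B=18, C=12
Pot levels (distinct totals of non-folded players): 12, 18
Layer 1-12: 12 each from A, B, C = 12*3 = 36 chips; eligible A, B, C
Layer 13-18: 6 each from A, B = 6*2 = 12 chips; eligible A, B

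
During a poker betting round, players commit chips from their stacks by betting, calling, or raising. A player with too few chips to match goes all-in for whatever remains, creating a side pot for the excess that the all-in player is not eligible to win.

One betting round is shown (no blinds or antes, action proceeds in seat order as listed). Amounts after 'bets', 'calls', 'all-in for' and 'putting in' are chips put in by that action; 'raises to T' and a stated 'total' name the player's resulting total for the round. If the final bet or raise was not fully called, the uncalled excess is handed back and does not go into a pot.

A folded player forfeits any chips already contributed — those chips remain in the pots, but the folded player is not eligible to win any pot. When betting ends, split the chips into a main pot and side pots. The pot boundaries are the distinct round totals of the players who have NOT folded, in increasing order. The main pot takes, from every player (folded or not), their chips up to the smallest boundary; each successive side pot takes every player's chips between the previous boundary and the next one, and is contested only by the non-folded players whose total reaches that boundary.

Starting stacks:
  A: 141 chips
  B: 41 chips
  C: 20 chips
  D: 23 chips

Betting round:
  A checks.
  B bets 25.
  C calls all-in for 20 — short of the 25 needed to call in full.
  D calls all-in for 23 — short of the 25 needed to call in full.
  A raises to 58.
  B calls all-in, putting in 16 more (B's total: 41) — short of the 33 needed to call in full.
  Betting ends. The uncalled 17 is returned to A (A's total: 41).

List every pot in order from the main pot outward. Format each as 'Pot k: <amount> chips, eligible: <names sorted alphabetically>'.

Contributions (after 17 returned to A): A=41, B=41, C=20, D=23
Pot levels (distinct totals of non-folded players): 20, 23, 41
Layer 1-20: 20 each from A, B, C, D = 20*4 = 80 chips; eligible A, B, C, D
Layer 21-23: 3 each from A, B, D = 3*3 = 9 chips; eligible A, B, D
Layer 24-41: 18 each from A, B = 18*2 = 36 chips; eligible A, B

Pot 1: 80 chips, eligible: A, B, C, D
Pot 2: 9 chips, eligible: A, B, D
Pot 3: 36 chips, eligible: A, B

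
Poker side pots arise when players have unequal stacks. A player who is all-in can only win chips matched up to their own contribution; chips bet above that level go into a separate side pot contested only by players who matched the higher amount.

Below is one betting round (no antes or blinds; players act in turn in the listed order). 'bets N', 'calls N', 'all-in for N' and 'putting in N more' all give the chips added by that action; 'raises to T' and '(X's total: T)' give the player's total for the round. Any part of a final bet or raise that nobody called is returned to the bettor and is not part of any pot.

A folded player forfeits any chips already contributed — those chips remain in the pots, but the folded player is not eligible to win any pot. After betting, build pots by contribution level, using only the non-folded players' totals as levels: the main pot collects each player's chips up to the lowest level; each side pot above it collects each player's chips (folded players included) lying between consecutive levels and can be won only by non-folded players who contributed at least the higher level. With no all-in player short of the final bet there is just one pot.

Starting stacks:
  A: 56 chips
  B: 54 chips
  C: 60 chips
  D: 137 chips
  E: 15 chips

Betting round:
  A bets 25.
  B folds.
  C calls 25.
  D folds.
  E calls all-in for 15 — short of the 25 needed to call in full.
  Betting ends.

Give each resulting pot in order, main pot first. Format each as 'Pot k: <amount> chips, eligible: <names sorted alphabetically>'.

Pot 1: 45 chips, eligible: A, C, E
Pot 2: 20 chips, eligible: A, C

Derivation:
Contributions: A=25, C=25, E=15
Folded: B, D
Pot levels (distinct totals of non-folded players): 15, 25
Layer 1-15: 15 each from A, C, E = 15*3 = 45 chips; eligible A, C, E
Layer 16-25: 10 each from A, C = 10*2 = 20 chips; eligible A, C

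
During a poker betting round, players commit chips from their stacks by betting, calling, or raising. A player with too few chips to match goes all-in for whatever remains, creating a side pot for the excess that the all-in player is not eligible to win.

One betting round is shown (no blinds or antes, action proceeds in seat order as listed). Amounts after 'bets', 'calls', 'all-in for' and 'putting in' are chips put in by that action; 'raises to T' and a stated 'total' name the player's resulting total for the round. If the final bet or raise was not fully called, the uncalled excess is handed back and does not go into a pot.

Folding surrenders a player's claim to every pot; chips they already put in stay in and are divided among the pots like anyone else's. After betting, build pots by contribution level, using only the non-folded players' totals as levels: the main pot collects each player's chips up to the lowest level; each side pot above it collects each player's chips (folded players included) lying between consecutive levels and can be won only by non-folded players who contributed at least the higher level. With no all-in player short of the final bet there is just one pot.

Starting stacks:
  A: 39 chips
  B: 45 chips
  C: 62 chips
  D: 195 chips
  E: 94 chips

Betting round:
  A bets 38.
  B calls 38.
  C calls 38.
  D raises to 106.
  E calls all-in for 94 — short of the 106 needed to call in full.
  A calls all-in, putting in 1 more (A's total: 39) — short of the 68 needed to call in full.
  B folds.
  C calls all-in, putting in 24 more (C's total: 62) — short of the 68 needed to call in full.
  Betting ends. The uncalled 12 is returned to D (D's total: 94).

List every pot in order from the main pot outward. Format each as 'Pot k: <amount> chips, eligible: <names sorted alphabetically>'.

Pot 1: 194 chips, eligible: A, C, D, E
Pot 2: 69 chips, eligible: C, D, E
Pot 3: 64 chips, eligible: D, E

Derivation:
Contributions (after 12 returned to D): A=39, B=38, C=62, D=94, E=94
Folded: B
Pot levels (distinct totals of non-folded players): 39, 62, 94
Layer 1-39: A 39 + B 38 + C 39 + D 39 + E 39 = 194 chips; eligible A, C, D, E
Layer 40-62: 23 each from C, D, E = 23*3 = 69 chips; eligible C, D, E
Layer 63-94: 32 each from D, E = 32*2 = 64 chips; eligible D, E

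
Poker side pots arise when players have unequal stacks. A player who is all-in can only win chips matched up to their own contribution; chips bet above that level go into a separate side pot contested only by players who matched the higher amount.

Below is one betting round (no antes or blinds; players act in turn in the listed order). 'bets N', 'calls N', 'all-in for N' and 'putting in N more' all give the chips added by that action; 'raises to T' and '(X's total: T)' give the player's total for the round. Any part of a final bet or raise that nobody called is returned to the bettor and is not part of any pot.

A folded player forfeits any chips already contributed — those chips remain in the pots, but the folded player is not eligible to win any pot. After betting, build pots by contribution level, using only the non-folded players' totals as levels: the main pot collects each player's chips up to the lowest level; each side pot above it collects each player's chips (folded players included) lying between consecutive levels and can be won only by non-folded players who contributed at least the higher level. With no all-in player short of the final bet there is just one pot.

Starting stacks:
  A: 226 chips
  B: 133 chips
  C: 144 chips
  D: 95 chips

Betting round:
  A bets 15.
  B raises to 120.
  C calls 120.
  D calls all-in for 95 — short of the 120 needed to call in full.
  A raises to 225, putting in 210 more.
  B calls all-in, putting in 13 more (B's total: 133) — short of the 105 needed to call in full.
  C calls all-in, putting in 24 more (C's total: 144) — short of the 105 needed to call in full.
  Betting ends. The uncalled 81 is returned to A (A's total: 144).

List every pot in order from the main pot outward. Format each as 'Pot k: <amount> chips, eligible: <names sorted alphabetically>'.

Pot 1: 380 chips, eligible: A, B, C, D
Pot 2: 114 chips, eligible: A, B, C
Pot 3: 22 chips, eligible: A, C

Derivation:
Contributions (after 81 returned to A): A=144, B=133, C=144, D=95
Pot levels (distinct totals of non-folded players): 95, 133, 144
Layer 1-95: 95 each from A, B, C, D = 95*4 = 380 chips; eligible A, B, C, D
Layer 96-133: 38 each from A, B, C = 38*3 = 114 chips; eligible A, B, C
Layer 134-144: 11 each from A, C = 11*2 = 22 chips; eligible A, C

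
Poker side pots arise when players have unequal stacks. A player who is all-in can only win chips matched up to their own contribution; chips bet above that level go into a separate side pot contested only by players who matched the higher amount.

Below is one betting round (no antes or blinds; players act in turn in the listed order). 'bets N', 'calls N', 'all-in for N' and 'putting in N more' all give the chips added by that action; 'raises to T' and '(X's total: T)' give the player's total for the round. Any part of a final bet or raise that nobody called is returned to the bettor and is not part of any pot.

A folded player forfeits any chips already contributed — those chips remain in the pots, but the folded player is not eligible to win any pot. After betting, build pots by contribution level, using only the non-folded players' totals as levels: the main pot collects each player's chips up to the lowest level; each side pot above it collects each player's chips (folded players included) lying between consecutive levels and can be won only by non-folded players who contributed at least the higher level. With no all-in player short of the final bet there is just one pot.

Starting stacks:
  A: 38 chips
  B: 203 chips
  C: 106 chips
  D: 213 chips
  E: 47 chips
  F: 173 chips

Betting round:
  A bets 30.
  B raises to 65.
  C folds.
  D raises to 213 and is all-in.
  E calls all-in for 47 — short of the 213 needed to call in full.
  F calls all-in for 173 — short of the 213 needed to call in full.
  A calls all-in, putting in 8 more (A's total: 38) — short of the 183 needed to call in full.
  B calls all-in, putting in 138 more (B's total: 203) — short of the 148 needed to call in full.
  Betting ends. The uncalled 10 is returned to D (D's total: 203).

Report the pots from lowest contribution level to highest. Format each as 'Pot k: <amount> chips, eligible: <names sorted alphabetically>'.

Contributions (after 10 returned to D): A=38, B=203, D=203, E=47, F=173
Folded: C
Pot levels (distinct totals of non-folded players): 38, 47, 173, 203
Layer 1-38: 38 each from A, B, D, E, F = 38*5 = 190 chips; eligible A, B, D, E, F
Layer 39-47: 9 each from B, D, E, F = 9*4 = 36 chips; eligible B, D, E, F
Layer 48-173: 126 each from B, D, F = 126*3 = 378 chips; eligible B, D, F
Layer 174-203: 30 each from B, D = 30*2 = 60 chips; eligible B, D

Pot 1: 190 chips, eligible: A, B, D, E, F
Pot 2: 36 chips, eligible: B, D, E, F
Pot 3: 378 chips, eligible: B, D, F
Pot 4: 60 chips, eligible: B, D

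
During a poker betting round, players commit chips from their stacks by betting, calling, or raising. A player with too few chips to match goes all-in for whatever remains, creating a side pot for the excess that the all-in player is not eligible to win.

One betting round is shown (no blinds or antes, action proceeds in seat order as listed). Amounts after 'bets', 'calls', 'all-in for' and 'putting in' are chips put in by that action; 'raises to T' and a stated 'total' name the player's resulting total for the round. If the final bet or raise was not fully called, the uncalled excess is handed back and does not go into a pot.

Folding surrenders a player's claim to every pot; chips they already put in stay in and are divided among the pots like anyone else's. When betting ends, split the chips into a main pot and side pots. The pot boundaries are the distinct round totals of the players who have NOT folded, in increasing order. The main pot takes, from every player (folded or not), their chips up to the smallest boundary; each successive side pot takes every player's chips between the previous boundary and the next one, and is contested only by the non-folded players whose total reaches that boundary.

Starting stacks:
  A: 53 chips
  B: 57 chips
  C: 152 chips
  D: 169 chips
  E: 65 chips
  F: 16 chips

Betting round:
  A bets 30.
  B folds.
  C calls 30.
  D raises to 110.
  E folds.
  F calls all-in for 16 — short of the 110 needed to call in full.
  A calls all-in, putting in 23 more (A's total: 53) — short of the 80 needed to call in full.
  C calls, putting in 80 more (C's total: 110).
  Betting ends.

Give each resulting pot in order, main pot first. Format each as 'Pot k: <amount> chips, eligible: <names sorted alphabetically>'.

Pot 1: 64 chips, eligible: A, C, D, F
Pot 2: 111 chips, eligible: A, C, D
Pot 3: 114 chips, eligible: C, D

Derivation:
Contributions: A=53, C=110, D=110, F=16
Folded: B, E
Pot levels (distinct totals of non-folded players): 16, 53, 110
Layer 1-16: 16 each from A, C, D, F = 16*4 = 64 chips; eligible A, C, D, F
Layer 17-53: 37 each from A, C, D = 37*3 = 111 chips; eligible A, C, D
Layer 54-110: 57 each from C, D = 57*2 = 114 chips; eligible C, D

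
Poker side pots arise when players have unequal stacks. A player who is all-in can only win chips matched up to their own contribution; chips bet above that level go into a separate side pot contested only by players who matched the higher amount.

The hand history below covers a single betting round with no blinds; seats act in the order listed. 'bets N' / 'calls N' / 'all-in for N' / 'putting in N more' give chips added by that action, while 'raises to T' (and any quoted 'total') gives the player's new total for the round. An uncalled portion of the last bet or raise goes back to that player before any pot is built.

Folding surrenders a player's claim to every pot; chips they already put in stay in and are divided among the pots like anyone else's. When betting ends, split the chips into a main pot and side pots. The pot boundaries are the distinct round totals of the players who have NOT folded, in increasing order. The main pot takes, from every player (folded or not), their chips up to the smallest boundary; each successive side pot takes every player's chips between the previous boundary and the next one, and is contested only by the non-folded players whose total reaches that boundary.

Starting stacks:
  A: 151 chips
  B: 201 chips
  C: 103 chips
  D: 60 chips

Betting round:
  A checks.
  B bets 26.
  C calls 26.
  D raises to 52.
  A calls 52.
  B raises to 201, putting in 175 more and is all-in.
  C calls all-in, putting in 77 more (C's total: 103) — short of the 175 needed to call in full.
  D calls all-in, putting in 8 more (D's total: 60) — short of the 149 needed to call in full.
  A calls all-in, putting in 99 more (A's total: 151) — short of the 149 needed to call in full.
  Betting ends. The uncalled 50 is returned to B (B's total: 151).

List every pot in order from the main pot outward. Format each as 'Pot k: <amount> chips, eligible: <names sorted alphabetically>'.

Contributions (after 50 returned to B): A=151, B=151, C=103, D=60
Pot levels (distinct totals of non-folded players): 60, 103, 151
Layer 1-60: 60 each from A, B, C, D = 60*4 = 240 chips; eligible A, B, C, D
Layer 61-103: 43 each from A, B, C = 43*3 = 129 chips; eligible A, B, C
Layer 104-151: 48 each from A, B = 48*2 = 96 chips; eligible A, B

Pot 1: 240 chips, eligible: A, B, C, D
Pot 2: 129 chips, eligible: A, B, C
Pot 3: 96 chips, eligible: A, B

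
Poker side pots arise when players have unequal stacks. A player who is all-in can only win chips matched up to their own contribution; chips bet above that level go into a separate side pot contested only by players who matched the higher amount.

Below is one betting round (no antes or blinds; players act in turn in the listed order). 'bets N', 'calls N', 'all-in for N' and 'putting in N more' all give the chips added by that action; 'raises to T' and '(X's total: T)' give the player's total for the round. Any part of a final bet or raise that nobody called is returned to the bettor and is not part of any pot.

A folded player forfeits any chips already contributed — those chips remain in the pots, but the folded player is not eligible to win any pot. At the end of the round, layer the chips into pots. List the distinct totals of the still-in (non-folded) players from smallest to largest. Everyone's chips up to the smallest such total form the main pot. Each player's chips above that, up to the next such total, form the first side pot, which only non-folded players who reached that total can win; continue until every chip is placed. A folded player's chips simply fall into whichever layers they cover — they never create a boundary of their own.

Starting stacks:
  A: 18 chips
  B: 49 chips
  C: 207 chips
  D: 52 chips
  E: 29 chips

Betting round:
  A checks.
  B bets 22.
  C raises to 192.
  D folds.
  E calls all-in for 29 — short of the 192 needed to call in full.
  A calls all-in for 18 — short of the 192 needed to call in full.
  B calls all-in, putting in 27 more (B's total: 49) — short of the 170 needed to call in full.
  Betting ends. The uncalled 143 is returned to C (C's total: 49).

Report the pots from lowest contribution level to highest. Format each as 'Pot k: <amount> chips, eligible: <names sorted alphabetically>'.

Contributions (after 143 returned to C): A=18, B=49, C=49, E=29
Folded: D
Pot levels (distinct totals of non-folded players): 18, 29, 49
Layer 1-18: 18 each from A, B, C, E = 18*4 = 72 chips; eligible A, B, C, E
Layer 19-29: 11 each from B, C, E = 11*3 = 33 chips; eligible B, C, E
Layer 30-49: 20 each from B, C = 20*2 = 40 chips; eligible B, C

Pot 1: 72 chips, eligible: A, B, C, E
Pot 2: 33 chips, eligible: B, C, E
Pot 3: 40 chips, eligible: B, C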